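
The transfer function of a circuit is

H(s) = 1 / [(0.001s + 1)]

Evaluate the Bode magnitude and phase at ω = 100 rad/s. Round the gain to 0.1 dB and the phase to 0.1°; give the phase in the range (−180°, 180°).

At ω = 100 rad/s:
pole (1 + j100·0.001) = 1 + j0.1 → |·| ≈ 1.005, ∠ ≈ 5.71°
|H| = 1 · 1 / (1.005) ≈ 0.99502
Gain = 20 log₁₀(0.99502) ≈ -0.04 dB
∠H = (0°) − (5.71°) = -5.71°

-0.0 dB, -5.7°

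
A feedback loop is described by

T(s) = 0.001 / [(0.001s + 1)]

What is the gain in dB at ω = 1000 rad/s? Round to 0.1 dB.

-63.0 dB

At ω = 1000 rad/s:
pole (1 + j1000·0.001) = 1 + j1 → |·| ≈ 1.4142, ∠ ≈ 45.00°
|T| = 0.001 · 1 / (1.4142) ≈ 0.00070711
Gain = 20 log₁₀(0.00070711) ≈ -63.01 dB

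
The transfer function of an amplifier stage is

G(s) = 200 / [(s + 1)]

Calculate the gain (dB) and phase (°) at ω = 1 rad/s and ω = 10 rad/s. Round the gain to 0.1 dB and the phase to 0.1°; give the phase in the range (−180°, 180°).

ω = 1: 43.0 dB, -45.0°; ω = 10: 26.0 dB, -84.3°

At ω = 1 rad/s:
pole (1 + j1·1) = 1 + j1 → |·| ≈ 1.4142, ∠ ≈ 45.00°
|G| = 200 · 1 / (1.4142) ≈ 141.42
Gain = 20 log₁₀(141.42) ≈ 43.01 dB
∠G = (0°) − (45.00°) = -45.00°

At ω = 10 rad/s:
pole (1 + j10·1) = 1 + j10 → |·| ≈ 10.05, ∠ ≈ 84.29°
|G| = 200 · 1 / (10.05) ≈ 19.9
Gain = 20 log₁₀(19.9) ≈ 25.98 dB
∠G = (0°) − (84.29°) = -84.29°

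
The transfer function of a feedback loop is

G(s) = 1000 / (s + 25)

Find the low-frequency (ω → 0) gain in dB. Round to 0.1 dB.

32.0 dB

G(0) = 1000 / (25) = 40
20 log₁₀(40) ≈ 32.04 dB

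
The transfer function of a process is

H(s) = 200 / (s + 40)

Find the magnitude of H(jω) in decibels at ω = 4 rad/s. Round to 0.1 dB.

13.9 dB

At s = jω = j4:
pole (s+40): 40 + j4 → |·| = √(40²+4²) = √1616 ≈ 40.2, ∠ = arctan(4/40) ≈ 5.71°
|H| = 200 / 40.2 ≈ 4.9751
Gain = 20 log₁₀(4.9751) ≈ 13.94 dB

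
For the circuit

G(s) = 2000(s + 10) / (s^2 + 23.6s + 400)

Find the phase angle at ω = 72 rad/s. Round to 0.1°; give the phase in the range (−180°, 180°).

At s = jω = j72:
zero (s+10): 10 + j72 → |·| = √(10²+72²) = √5284 ≈ 72.691, ∠ = arctan(72/10) ≈ 82.09°
quadratic: (j72)² + 23.6·j72 + 400 = -4784 + j1699.2 → |·| ≈ 5076.8, ∠ ≈ 160.45°
∠G = 82.09° − 160.45° = -78.36°

-78.4°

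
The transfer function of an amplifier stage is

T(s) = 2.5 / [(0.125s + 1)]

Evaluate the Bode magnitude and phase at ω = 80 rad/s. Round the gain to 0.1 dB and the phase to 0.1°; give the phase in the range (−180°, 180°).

-12.1 dB, -84.3°

At ω = 80 rad/s:
pole (1 + j80·0.125) = 1 + j10 → |·| ≈ 10.05, ∠ ≈ 84.29°
|T| = 2.5 · 1 / (10.05) ≈ 0.24876
Gain = 20 log₁₀(0.24876) ≈ -12.08 dB
∠T = (0°) − (84.29°) = -84.29°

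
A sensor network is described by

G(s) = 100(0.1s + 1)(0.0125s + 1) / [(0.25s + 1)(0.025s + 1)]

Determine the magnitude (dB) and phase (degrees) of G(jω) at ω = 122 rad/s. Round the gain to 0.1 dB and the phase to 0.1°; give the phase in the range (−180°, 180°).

27.2 dB, -17.9°

At ω = 122 rad/s:
zero (1 + j122·0.1) = 1 + j12.2 → |·| ≈ 12.241, ∠ ≈ 85.31°
zero (1 + j122·0.0125) = 1 + j1.525 → |·| ≈ 1.8236, ∠ ≈ 56.75°
pole (1 + j122·0.25) = 1 + j30.5 → |·| ≈ 30.516, ∠ ≈ 88.12°
pole (1 + j122·0.025) = 1 + j3.05 → |·| ≈ 3.2098, ∠ ≈ 71.85°
|G| = 100 · 12.241 · 1.8236 / (30.516 · 3.2098) ≈ 22.79
Gain = 20 log₁₀(22.79) ≈ 27.15 dB
∠G = (85.31° + 56.75°) − (88.12° + 71.85°) = -17.91°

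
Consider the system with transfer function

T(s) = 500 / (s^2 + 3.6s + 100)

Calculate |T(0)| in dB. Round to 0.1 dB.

T(0) = 500 / 100 = 5
20 log₁₀(5) ≈ 13.98 dB

14.0 dB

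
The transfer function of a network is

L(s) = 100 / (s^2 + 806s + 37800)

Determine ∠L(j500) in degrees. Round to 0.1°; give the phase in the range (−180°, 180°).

Substitute s = j500:
Numerator: 100 = 100 + j0
Denominator: (j500)^2 + 806(j500) + 37800 = -212200 + j403000
|N| = √(100² + 0²) ≈ 100, ∠N ≈ 0.00°
|D| = √(212200² + 403000²) ≈ 4.5545e+05, ∠D ≈ 117.77°
∠L = 0.00° − 117.77° = -117.77°

-117.8°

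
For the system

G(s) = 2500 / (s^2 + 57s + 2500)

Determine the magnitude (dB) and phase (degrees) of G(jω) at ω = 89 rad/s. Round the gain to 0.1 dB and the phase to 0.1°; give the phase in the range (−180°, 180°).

At s = jω = j89:
quadratic: (j89)² + 57·j89 + 2500 = -5421 + j5073 → |·| ≈ 7424.5, ∠ ≈ 136.90°
|G| = 2500 / 7424.5 ≈ 0.33672
Gain = 20 log₁₀(0.33672) ≈ -9.45 dB
∠G = 0.00° − 136.90° = -136.90°

-9.5 dB, -136.9°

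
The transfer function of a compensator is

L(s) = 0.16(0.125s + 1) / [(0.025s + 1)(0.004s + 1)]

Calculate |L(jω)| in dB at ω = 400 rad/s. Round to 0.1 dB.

At ω = 400 rad/s:
zero (1 + j400·0.125) = 1 + j50 → |·| ≈ 50.01, ∠ ≈ 88.85°
pole (1 + j400·0.025) = 1 + j10 → |·| ≈ 10.05, ∠ ≈ 84.29°
pole (1 + j400·0.004) = 1 + j1.6 → |·| ≈ 1.8868, ∠ ≈ 57.99°
|L| = 0.16 · 50.01 / (10.05 · 1.8868) ≈ 0.42197
Gain = 20 log₁₀(0.42197) ≈ -7.49 dB

-7.5 dB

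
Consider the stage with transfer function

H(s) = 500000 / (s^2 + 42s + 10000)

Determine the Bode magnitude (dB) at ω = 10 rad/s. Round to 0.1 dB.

At s = jω = j10:
quadratic: (j10)² + 42·j10 + 10000 = 9900 + j420 → |·| ≈ 9908.9, ∠ ≈ 2.43°
|H| = 500000 / 9908.9 ≈ 50.46
Gain = 20 log₁₀(50.46) ≈ 34.06 dB

34.1 dB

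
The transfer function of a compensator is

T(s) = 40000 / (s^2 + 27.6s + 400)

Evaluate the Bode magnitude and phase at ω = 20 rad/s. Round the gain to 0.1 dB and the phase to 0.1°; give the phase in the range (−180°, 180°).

37.2 dB, -90.0°

At s = jω = j20:
quadratic: (j20)² + 27.6·j20 + 400 = 0 + j552 → |·| ≈ 552, ∠ ≈ 90.00°
|T| = 40000 / 552 ≈ 72.464
Gain = 20 log₁₀(72.464) ≈ 37.20 dB
∠T = 0.00° − 90.00° = -90.00°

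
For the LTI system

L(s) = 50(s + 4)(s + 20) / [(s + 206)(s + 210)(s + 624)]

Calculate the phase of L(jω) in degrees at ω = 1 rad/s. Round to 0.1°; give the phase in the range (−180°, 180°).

16.3°

At s = jω = j1:
zero (s+4): 4 + j1 → |·| = √(4²+1²) = √17 ≈ 4.1231, ∠ = arctan(1/4) ≈ 14.04°
zero (s+20): 20 + j1 → |·| = √(20²+1²) = √401 ≈ 20.025, ∠ = arctan(1/20) ≈ 2.86°
pole (s+206): 206 + j1 → |·| = √(206²+1²) = √42437 ≈ 206, ∠ = arctan(1/206) ≈ 0.28°
pole (s+210): 210 + j1 → |·| = √(210²+1²) = √44101 ≈ 210, ∠ = arctan(1/210) ≈ 0.27°
pole (s+624): 624 + j1 → |·| = √(624²+1²) = √389377 ≈ 624, ∠ = arctan(1/624) ≈ 0.09°
∠L = 16.90° − 0.64° = 16.26°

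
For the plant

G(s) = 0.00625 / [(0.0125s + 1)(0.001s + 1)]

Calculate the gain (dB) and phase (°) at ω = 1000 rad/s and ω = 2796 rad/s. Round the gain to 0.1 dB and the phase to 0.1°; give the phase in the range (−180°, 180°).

ω = 1000: -69.1 dB, -130.4°; ω = 2796: -84.4 dB, -158.7°

At ω = 1000 rad/s:
pole (1 + j1000·0.0125) = 1 + j12.5 → |·| ≈ 12.54, ∠ ≈ 85.43°
pole (1 + j1000·0.001) = 1 + j1 → |·| ≈ 1.4142, ∠ ≈ 45.00°
|G| = 0.00625 · 1 / (12.54 · 1.4142) ≈ 0.00035243
Gain = 20 log₁₀(0.00035243) ≈ -69.06 dB
∠G = (0°) − (85.43° + 45.00°) = -130.43°

At ω = 2796 rad/s:
pole (1 + j2796·0.0125) = 1 + j34.95 → |·| ≈ 34.964, ∠ ≈ 88.36°
pole (1 + j2796·0.001) = 1 + j2.796 → |·| ≈ 2.9694, ∠ ≈ 70.32°
|G| = 0.00625 · 1 / (34.964 · 2.9694) ≈ 6.0199e-05
Gain = 20 log₁₀(6.0199e-05) ≈ -84.41 dB
∠G = (0°) − (88.36° + 70.32°) = -158.68°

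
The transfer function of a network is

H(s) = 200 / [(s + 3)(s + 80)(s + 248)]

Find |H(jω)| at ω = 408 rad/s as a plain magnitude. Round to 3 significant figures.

At s = jω = j408:
pole (s+3): 3 + j408 → |·| = √(3²+408²) = √166473 ≈ 408.01, ∠ = arctan(408/3) ≈ 89.58°
pole (s+80): 80 + j408 → |·| = √(80²+408²) = √172864 ≈ 415.77, ∠ = arctan(408/80) ≈ 78.91°
pole (s+248): 248 + j408 → |·| = √(248²+408²) = √227968 ≈ 477.46, ∠ = arctan(408/248) ≈ 58.71°
|H| = 200 / 8.0996e+07 ≈ 2.4693e-06

2.47e-06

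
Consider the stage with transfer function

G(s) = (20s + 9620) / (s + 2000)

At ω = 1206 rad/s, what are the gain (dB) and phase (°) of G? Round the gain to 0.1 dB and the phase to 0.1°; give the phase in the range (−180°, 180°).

20.9 dB, 37.2°

Substitute s = j1206:
Numerator: 20(j1206) + 9620 = 9620 + j24120
Denominator: (j1206) + 2000 = 2000 + j1206
|N| = √(9620² + 24120²) ≈ 25968, ∠N ≈ 68.26°
|D| = √(2000² + 1206²) ≈ 2335.5, ∠D ≈ 31.09°
|G| = 25968 / 2335.5 ≈ 11.119
Gain = 20 log₁₀(11.119) ≈ 20.92 dB
∠G = 68.26° − 31.09° = 37.17°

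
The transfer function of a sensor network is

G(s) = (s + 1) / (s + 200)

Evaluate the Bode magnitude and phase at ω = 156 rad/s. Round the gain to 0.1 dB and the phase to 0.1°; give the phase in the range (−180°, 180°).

At s = jω = j156:
zero (s+1): 1 + j156 → |·| = √(1²+156²) = √24337 ≈ 156, ∠ = arctan(156/1) ≈ 89.63°
pole (s+200): 200 + j156 → |·| = √(200²+156²) = √64336 ≈ 253.65, ∠ = arctan(156/200) ≈ 37.95°
|G| = 1 · 156 / 253.65 ≈ 0.61502
Gain = 20 log₁₀(0.61502) ≈ -4.22 dB
∠G = 89.63° − 37.95° = 51.68°

-4.2 dB, 51.7°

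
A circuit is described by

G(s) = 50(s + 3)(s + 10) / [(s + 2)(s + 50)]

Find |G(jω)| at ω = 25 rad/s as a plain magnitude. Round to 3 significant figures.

24.2

At s = jω = j25:
zero (s+3): 3 + j25 → |·| = √(3²+25²) = √634 ≈ 25.179, ∠ = arctan(25/3) ≈ 83.16°
zero (s+10): 10 + j25 → |·| = √(10²+25²) = √725 ≈ 26.926, ∠ = arctan(25/10) ≈ 68.20°
pole (s+2): 2 + j25 → |·| = √(2²+25²) = √629 ≈ 25.08, ∠ = arctan(25/2) ≈ 85.43°
pole (s+50): 50 + j25 → |·| = √(50²+25²) = √3125 ≈ 55.902, ∠ = arctan(25/50) ≈ 26.57°
|G| = 50 · 677.97 / 1402 ≈ 24.179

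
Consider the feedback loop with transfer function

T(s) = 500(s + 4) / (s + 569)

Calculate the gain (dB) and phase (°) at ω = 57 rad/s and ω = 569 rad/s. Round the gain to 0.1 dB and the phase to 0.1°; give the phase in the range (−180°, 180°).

At s = jω = j57:
zero (s+4): 4 + j57 → |·| = √(4²+57²) = √3265 ≈ 57.14, ∠ = arctan(57/4) ≈ 85.99°
pole (s+569): 569 + j57 → |·| = √(569²+57²) = √327010 ≈ 571.85, ∠ = arctan(57/569) ≈ 5.72°
|T| = 500 · 57.14 / 571.85 ≈ 49.961
Gain = 20 log₁₀(49.961) ≈ 33.97 dB
∠T = 85.99° − 5.72° = 80.27°

At s = jω = j569:
zero (s+4): 4 + j569 → |·| = √(4²+569²) = √323777 ≈ 569.01, ∠ = arctan(569/4) ≈ 89.60°
pole (s+569): 569 + j569 → |·| = √(569²+569²) = √647522 ≈ 804.69, ∠ = arctan(569/569) ≈ 45.00°
|T| = 500 · 569.01 / 804.69 ≈ 353.56
Gain = 20 log₁₀(353.56) ≈ 50.97 dB
∠T = 89.60° − 45.00° = 44.60°

ω = 57: 34.0 dB, 80.3°; ω = 569: 51.0 dB, 44.6°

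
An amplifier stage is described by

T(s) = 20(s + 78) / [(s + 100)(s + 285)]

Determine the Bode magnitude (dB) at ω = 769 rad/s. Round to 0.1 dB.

-32.3 dB

At s = jω = j769:
zero (s+78): 78 + j769 → |·| = √(78²+769²) = √597445 ≈ 772.95, ∠ = arctan(769/78) ≈ 84.21°
pole (s+100): 100 + j769 → |·| = √(100²+769²) = √601361 ≈ 775.47, ∠ = arctan(769/100) ≈ 82.59°
pole (s+285): 285 + j769 → |·| = √(285²+769²) = √672586 ≈ 820.11, ∠ = arctan(769/285) ≈ 69.66°
|T| = 20 · 772.95 / 6.3597e+05 ≈ 0.024308
Gain = 20 log₁₀(0.024308) ≈ -32.29 dB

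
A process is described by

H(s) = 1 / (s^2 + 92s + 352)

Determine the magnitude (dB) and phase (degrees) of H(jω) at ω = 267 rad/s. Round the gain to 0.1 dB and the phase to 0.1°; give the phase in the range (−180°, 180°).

Substitute s = j267:
Numerator: 1 = 1 + j0
Denominator: (j267)^2 + 92(j267) + 352 = -70937 + j24564
|N| = √(1² + 0²) ≈ 1, ∠N ≈ 0.00°
|D| = √(70937² + 24564²) ≈ 75070, ∠D ≈ 160.90°
|H| = 1 / 75070 ≈ 1.3321e-05
Gain = 20 log₁₀(1.3321e-05) ≈ -97.51 dB
∠H = 0.00° − 160.90° = -160.90°

-97.5 dB, -160.9°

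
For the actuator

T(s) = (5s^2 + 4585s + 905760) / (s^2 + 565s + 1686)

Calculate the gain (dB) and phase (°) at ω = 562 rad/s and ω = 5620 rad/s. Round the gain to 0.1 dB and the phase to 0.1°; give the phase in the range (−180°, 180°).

ω = 562: 15.5 dB, -30.0°; ω = 5620: 14.0 dB, -3.6°

Substitute s = j562:
Numerator: 5(j562)^2 + 4585(j562) + 905760 = -673460 + j2576770
Denominator: (j562)^2 + 565(j562) + 1686 = -314158 + j317530
|N| = √(673460² + 2576770²) ≈ 2.6633e+06, ∠N ≈ 104.65°
|D| = √(314158² + 317530²) ≈ 4.4668e+05, ∠D ≈ 134.69°
|T| = 2.6633e+06 / 4.4668e+05 ≈ 5.9624
Gain = 20 log₁₀(5.9624) ≈ 15.51 dB
∠T = 104.65° − 134.69° = -30.04°

Substitute s = j5620:
Numerator: 5(j5620)^2 + 4585(j5620) + 905760 = -157016240 + j25767700
Denominator: (j5620)^2 + 565(j5620) + 1686 = -31582714 + j3175300
|N| = √(157016240² + 25767700²) ≈ 1.5912e+08, ∠N ≈ 170.68°
|D| = √(31582714² + 3175300²) ≈ 3.1742e+07, ∠D ≈ 174.26°
|T| = 1.5912e+08 / 3.1742e+07 ≈ 5.0129
Gain = 20 log₁₀(5.0129) ≈ 14.00 dB
∠T = 170.68° − 174.26° = -3.58°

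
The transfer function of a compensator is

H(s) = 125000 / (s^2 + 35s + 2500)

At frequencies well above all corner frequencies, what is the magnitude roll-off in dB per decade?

Each pole contributes −20 dB/decade at high frequency; each zero contributes +20 dB/decade.
Net: 0 zero(s) − 2 pole(s) → -40 dB/decade.

-40 dB/decade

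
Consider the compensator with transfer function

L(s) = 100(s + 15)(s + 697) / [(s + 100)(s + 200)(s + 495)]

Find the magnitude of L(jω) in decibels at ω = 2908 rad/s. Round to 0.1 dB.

At s = jω = j2908:
zero (s+15): 15 + j2908 → |·| = √(15²+2908²) = √8456689 ≈ 2908, ∠ = arctan(2908/15) ≈ 89.70°
zero (s+697): 697 + j2908 → |·| = √(697²+2908²) = √8942273 ≈ 2990.4, ∠ = arctan(2908/697) ≈ 76.52°
pole (s+100): 100 + j2908 → |·| = √(100²+2908²) = √8466464 ≈ 2909.7, ∠ = arctan(2908/100) ≈ 88.03°
pole (s+200): 200 + j2908 → |·| = √(200²+2908²) = √8496464 ≈ 2914.9, ∠ = arctan(2908/200) ≈ 86.07°
pole (s+495): 495 + j2908 → |·| = √(495²+2908²) = √8701489 ≈ 2949.8, ∠ = arctan(2908/495) ≈ 80.34°
|L| = 100 · 8.6961e+06 / 2.5019e+10 ≈ 0.034758
Gain = 20 log₁₀(0.034758) ≈ -29.18 dB

-29.2 dB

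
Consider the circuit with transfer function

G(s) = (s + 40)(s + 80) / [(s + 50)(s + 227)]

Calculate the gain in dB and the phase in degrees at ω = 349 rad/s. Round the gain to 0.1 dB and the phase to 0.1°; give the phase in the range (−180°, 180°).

-1.3 dB, 21.7°

At s = jω = j349:
zero (s+40): 40 + j349 → |·| = √(40²+349²) = √123401 ≈ 351.28, ∠ = arctan(349/40) ≈ 83.46°
zero (s+80): 80 + j349 → |·| = √(80²+349²) = √128201 ≈ 358.05, ∠ = arctan(349/80) ≈ 77.09°
pole (s+50): 50 + j349 → |·| = √(50²+349²) = √124301 ≈ 352.56, ∠ = arctan(349/50) ≈ 81.85°
pole (s+227): 227 + j349 → |·| = √(227²+349²) = √173330 ≈ 416.33, ∠ = arctan(349/227) ≈ 56.96°
|G| = 1 · 1.2578e+05 / 1.4678e+05 ≈ 0.85693
Gain = 20 log₁₀(0.85693) ≈ -1.34 dB
∠G = 160.55° − 138.81° = 21.74°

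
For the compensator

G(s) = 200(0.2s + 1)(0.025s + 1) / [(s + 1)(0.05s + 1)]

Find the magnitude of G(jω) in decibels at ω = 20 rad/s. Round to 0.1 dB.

30.3 dB

At ω = 20 rad/s:
zero (1 + j20·0.2) = 1 + j4 → |·| ≈ 4.1231, ∠ ≈ 75.96°
zero (1 + j20·0.025) = 1 + j0.5 → |·| ≈ 1.118, ∠ ≈ 26.57°
pole (1 + j20·1) = 1 + j20 → |·| ≈ 20.025, ∠ ≈ 87.14°
pole (1 + j20·0.05) = 1 + j1 → |·| ≈ 1.4142, ∠ ≈ 45.00°
|G| = 200 · 4.1231 · 1.118 / (20.025 · 1.4142) ≈ 32.555
Gain = 20 log₁₀(32.555) ≈ 30.25 dB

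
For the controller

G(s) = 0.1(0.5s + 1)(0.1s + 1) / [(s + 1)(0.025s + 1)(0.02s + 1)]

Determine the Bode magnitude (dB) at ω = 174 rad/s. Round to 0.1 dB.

At ω = 174 rad/s:
zero (1 + j174·0.5) = 1 + j87 → |·| ≈ 87.006, ∠ ≈ 89.34°
zero (1 + j174·0.1) = 1 + j17.4 → |·| ≈ 17.429, ∠ ≈ 86.71°
pole (1 + j174·1) = 1 + j174 → |·| ≈ 174, ∠ ≈ 89.67°
pole (1 + j174·0.025) = 1 + j4.35 → |·| ≈ 4.4635, ∠ ≈ 77.05°
pole (1 + j174·0.02) = 1 + j3.48 → |·| ≈ 3.6208, ∠ ≈ 73.97°
|G| = 0.1 · 87.006 · 17.429 / (174 · 4.4635 · 3.6208) ≈ 0.053925
Gain = 20 log₁₀(0.053925) ≈ -25.36 dB

-25.4 dB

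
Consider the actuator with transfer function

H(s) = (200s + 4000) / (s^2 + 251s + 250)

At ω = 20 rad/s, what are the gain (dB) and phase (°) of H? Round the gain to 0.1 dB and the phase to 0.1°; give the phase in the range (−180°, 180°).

Substitute s = j20:
Numerator: 200(j20) + 4000 = 4000 + j4000
Denominator: (j20)^2 + 251(j20) + 250 = -150 + j5020
|N| = √(4000² + 4000²) ≈ 5656.9, ∠N ≈ 45.00°
|D| = √(150² + 5020²) ≈ 5022.2, ∠D ≈ 91.71°
|H| = 5656.9 / 5022.2 ≈ 1.1264
Gain = 20 log₁₀(1.1264) ≈ 1.03 dB
∠H = 45.00° − 91.71° = -46.71°

1.0 dB, -46.7°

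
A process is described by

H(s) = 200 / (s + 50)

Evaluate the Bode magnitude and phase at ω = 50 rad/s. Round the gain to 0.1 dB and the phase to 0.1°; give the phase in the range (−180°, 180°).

Substitute s = j50:
Numerator: 200 = 200 + j0
Denominator: (j50) + 50 = 50 + j50
|N| = √(200² + 0²) ≈ 200, ∠N ≈ 0.00°
|D| = √(50² + 50²) ≈ 70.711, ∠D ≈ 45.00°
|H| = 200 / 70.711 ≈ 2.8284
Gain = 20 log₁₀(2.8284) ≈ 9.03 dB
∠H = 0.00° − 45.00° = -45.00°

9.0 dB, -45.0°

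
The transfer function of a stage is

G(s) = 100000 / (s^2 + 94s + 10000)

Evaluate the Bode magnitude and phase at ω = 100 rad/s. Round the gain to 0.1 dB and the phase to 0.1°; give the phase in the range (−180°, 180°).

At s = jω = j100:
quadratic: (j100)² + 94·j100 + 10000 = 0 + j9400 → |·| ≈ 9400, ∠ ≈ 90.00°
|G| = 100000 / 9400 ≈ 10.638
Gain = 20 log₁₀(10.638) ≈ 20.54 dB
∠G = 0.00° − 90.00° = -90.00°

20.5 dB, -90.0°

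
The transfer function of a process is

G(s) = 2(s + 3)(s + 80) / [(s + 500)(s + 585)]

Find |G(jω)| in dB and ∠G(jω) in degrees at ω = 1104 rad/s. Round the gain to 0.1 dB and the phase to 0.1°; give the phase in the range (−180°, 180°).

4.2 dB, 48.0°

At s = jω = j1104:
zero (s+3): 3 + j1104 → |·| = √(3²+1104²) = √1218825 ≈ 1104, ∠ = arctan(1104/3) ≈ 89.84°
zero (s+80): 80 + j1104 → |·| = √(80²+1104²) = √1225216 ≈ 1106.9, ∠ = arctan(1104/80) ≈ 85.86°
pole (s+500): 500 + j1104 → |·| = √(500²+1104²) = √1468816 ≈ 1211.9, ∠ = arctan(1104/500) ≈ 65.63°
pole (s+585): 585 + j1104 → |·| = √(585²+1104²) = √1561041 ≈ 1249.4, ∠ = arctan(1104/585) ≈ 62.08°
|G| = 2 · 1.222e+06 / 1.5141e+06 ≈ 1.6142
Gain = 20 log₁₀(1.6142) ≈ 4.16 dB
∠G = 175.70° − 127.71° = 47.99°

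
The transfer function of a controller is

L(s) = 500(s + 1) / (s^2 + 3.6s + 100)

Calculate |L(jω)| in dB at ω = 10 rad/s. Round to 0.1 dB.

42.9 dB

At s = jω = j10:
zero (s+1): 1 + j10 → |·| = √(1²+10²) = √101 ≈ 10.05, ∠ = arctan(10/1) ≈ 84.29°
quadratic: (j10)² + 3.6·j10 + 100 = 0 + j36 → |·| ≈ 36, ∠ ≈ 90.00°
|L| = 500 · 10.05 / 36 ≈ 139.58
Gain = 20 log₁₀(139.58) ≈ 42.90 dB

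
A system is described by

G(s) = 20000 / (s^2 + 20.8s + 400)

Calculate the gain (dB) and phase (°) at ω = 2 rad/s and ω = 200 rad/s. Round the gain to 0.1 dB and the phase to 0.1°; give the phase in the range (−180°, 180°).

At s = jω = j2:
quadratic: (j2)² + 20.8·j2 + 400 = 396 + j41.6 → |·| ≈ 398.18, ∠ ≈ 6.00°
|G| = 20000 / 398.18 ≈ 50.229
Gain = 20 log₁₀(50.229) ≈ 34.02 dB
∠G = 0.00° − 6.00° = -6.00°

At s = jω = j200:
quadratic: (j200)² + 20.8·j200 + 400 = -39600 + j4160 → |·| ≈ 39818, ∠ ≈ 174.00°
|G| = 20000 / 39818 ≈ 0.50229
Gain = 20 log₁₀(0.50229) ≈ -5.98 dB
∠G = 0.00° − 174.00° = -174.00°

ω = 2: 34.0 dB, -6.0°; ω = 200: -6.0 dB, -174.0°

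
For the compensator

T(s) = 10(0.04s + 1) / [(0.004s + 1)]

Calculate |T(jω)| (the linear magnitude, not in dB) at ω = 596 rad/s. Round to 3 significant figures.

92.3

At ω = 596 rad/s:
zero (1 + j596·0.04) = 1 + j23.84 → |·| ≈ 23.861, ∠ ≈ 87.60°
pole (1 + j596·0.004) = 1 + j2.384 → |·| ≈ 2.5852, ∠ ≈ 67.24°
|T| = 10 · 23.861 / (2.5852) ≈ 92.298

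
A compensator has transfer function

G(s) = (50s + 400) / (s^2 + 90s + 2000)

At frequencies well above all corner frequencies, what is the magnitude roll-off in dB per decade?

-20 dB/decade

Each pole contributes −20 dB/decade at high frequency; each zero contributes +20 dB/decade.
Net: 1 zero(s) − 2 pole(s) → -20 dB/decade.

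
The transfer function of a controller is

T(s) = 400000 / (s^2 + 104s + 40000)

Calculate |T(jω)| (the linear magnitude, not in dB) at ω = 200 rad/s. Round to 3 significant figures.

At s = jω = j200:
quadratic: (j200)² + 104·j200 + 40000 = 0 + j20800 → |·| ≈ 20800, ∠ ≈ 90.00°
|T| = 400000 / 20800 ≈ 19.231

19.2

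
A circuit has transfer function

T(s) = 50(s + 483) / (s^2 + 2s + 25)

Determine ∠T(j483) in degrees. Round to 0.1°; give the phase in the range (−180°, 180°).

At s = jω = j483:
zero (s+483): 483 + j483 → |·| = √(483²+483²) = √466578 ≈ 683.07, ∠ = arctan(483/483) ≈ 45.00°
quadratic: (j483)² + 2·j483 + 25 = -233264 + j966 → |·| ≈ 2.3327e+05, ∠ ≈ 179.76°
∠T = 45.00° − 179.76° = -134.76°

-134.8°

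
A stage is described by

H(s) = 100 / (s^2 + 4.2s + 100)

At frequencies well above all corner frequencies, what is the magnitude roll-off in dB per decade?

Each pole contributes −20 dB/decade at high frequency; each zero contributes +20 dB/decade.
Net: 0 zero(s) − 2 pole(s) → -40 dB/decade.

-40 dB/decade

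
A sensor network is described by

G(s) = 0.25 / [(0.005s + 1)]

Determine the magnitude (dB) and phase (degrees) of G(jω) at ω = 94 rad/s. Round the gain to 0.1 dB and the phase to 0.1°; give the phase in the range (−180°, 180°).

At ω = 94 rad/s:
pole (1 + j94·0.005) = 1 + j0.47 → |·| ≈ 1.1049, ∠ ≈ 25.17°
|G| = 0.25 · 1 / (1.1049) ≈ 0.22626
Gain = 20 log₁₀(0.22626) ≈ -12.91 dB
∠G = (0°) − (25.17°) = -25.17°

-12.9 dB, -25.2°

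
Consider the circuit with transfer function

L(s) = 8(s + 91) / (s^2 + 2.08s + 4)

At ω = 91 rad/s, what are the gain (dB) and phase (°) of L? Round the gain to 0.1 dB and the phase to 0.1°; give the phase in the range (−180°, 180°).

-18.1 dB, -133.7°

At s = jω = j91:
zero (s+91): 91 + j91 → |·| = √(91²+91²) = √16562 ≈ 128.69, ∠ = arctan(91/91) ≈ 45.00°
quadratic: (j91)² + 2.08·j91 + 4 = -8277 + j189.28 → |·| ≈ 8279.2, ∠ ≈ 178.69°
|L| = 8 · 128.69 / 8279.2 ≈ 0.12435
Gain = 20 log₁₀(0.12435) ≈ -18.11 dB
∠L = 45.00° − 178.69° = -133.69°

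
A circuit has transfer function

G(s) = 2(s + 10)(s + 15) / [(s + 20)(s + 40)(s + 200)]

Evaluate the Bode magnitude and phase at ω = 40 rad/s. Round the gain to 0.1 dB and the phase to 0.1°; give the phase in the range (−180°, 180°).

-43.3 dB, 25.7°

At s = jω = j40:
zero (s+10): 10 + j40 → |·| = √(10²+40²) = √1700 ≈ 41.231, ∠ = arctan(40/10) ≈ 75.96°
zero (s+15): 15 + j40 → |·| = √(15²+40²) = √1825 ≈ 42.72, ∠ = arctan(40/15) ≈ 69.44°
pole (s+20): 20 + j40 → |·| = √(20²+40²) = √2000 ≈ 44.721, ∠ = arctan(40/20) ≈ 63.43°
pole (s+40): 40 + j40 → |·| = √(40²+40²) = √3200 ≈ 56.569, ∠ = arctan(40/40) ≈ 45.00°
pole (s+200): 200 + j40 → |·| = √(200²+40²) = √41600 ≈ 203.96, ∠ = arctan(40/200) ≈ 11.31°
|G| = 2 · 1761.4 / 5.1598e+05 ≈ 0.0068274
Gain = 20 log₁₀(0.0068274) ≈ -43.31 dB
∠G = 145.40° − 119.74° = 25.66°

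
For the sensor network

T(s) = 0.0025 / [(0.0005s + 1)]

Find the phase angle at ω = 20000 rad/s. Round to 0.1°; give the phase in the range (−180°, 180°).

At ω = 20000 rad/s:
pole (1 + j20000·0.0005) = 1 + j10 → |·| ≈ 10.05, ∠ ≈ 84.29°
∠T = (0°) − (84.29°) = -84.29°

-84.3°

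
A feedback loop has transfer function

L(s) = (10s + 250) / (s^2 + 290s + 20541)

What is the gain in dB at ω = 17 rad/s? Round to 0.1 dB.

-36.8 dB

Substitute s = j17:
Numerator: 10(j17) + 250 = 250 + j170
Denominator: (j17)^2 + 290(j17) + 20541 = 20252 + j4930
|N| = √(250² + 170²) ≈ 302.32, ∠N ≈ 34.22°
|D| = √(20252² + 4930²) ≈ 20843, ∠D ≈ 13.68°
|L| = 302.32 / 20843 ≈ 0.014505
Gain = 20 log₁₀(0.014505) ≈ -36.77 dB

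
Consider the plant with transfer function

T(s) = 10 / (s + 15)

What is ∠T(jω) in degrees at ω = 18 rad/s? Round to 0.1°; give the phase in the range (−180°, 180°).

Substitute s = j18:
Numerator: 10 = 10 + j0
Denominator: (j18) + 15 = 15 + j18
|N| = √(10² + 0²) ≈ 10, ∠N ≈ 0.00°
|D| = √(15² + 18²) ≈ 23.431, ∠D ≈ 50.19°
∠T = 0.00° − 50.19° = -50.19°

-50.2°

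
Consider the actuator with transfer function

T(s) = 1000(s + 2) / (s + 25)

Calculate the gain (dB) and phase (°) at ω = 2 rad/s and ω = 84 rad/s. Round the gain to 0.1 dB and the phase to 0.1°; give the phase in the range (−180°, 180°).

ω = 2: 41.0 dB, 40.4°; ω = 84: 59.6 dB, 15.2°

At s = jω = j2:
zero (s+2): 2 + j2 → |·| = √(2²+2²) = √8 ≈ 2.8284, ∠ = arctan(2/2) ≈ 45.00°
pole (s+25): 25 + j2 → |·| = √(25²+2²) = √629 ≈ 25.08, ∠ = arctan(2/25) ≈ 4.57°
|T| = 1000 · 2.8284 / 25.08 ≈ 112.78
Gain = 20 log₁₀(112.78) ≈ 41.04 dB
∠T = 45.00° − 4.57° = 40.43°

At s = jω = j84:
zero (s+2): 2 + j84 → |·| = √(2²+84²) = √7060 ≈ 84.024, ∠ = arctan(84/2) ≈ 88.64°
pole (s+25): 25 + j84 → |·| = √(25²+84²) = √7681 ≈ 87.641, ∠ = arctan(84/25) ≈ 73.43°
|T| = 1000 · 84.024 / 87.641 ≈ 958.73
Gain = 20 log₁₀(958.73) ≈ 59.63 dB
∠T = 88.64° − 73.43° = 15.21°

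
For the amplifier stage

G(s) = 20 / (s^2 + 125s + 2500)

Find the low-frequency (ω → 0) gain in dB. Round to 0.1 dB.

G(0) = 20 / 2500 = 0.008
20 log₁₀(0.008) ≈ -41.94 dB

-41.9 dB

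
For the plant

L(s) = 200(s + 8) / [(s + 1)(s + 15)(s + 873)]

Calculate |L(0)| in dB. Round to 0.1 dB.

-18.3 dB

L(0) = 200·8 / (1·15·873) ≈ 0.12218
20 log₁₀(0.12218) ≈ -18.26 dB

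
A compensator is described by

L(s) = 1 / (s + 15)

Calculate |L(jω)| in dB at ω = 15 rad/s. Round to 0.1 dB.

Substitute s = j15:
Numerator: 1 = 1 + j0
Denominator: (j15) + 15 = 15 + j15
|N| = √(1² + 0²) ≈ 1, ∠N ≈ 0.00°
|D| = √(15² + 15²) ≈ 21.213, ∠D ≈ 45.00°
|L| = 1 / 21.213 ≈ 0.047141
Gain = 20 log₁₀(0.047141) ≈ -26.53 dB

-26.5 dB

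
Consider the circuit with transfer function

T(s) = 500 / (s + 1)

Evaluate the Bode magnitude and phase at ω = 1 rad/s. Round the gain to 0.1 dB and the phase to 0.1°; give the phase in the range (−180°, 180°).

51.0 dB, -45.0°

At s = jω = j1:
pole (s+1): 1 + j1 → |·| = √(1²+1²) = √2 ≈ 1.4142, ∠ = arctan(1/1) ≈ 45.00°
|T| = 500 / 1.4142 ≈ 353.56
Gain = 20 log₁₀(353.56) ≈ 50.97 dB
∠T = 0.00° − 45.00° = -45.00°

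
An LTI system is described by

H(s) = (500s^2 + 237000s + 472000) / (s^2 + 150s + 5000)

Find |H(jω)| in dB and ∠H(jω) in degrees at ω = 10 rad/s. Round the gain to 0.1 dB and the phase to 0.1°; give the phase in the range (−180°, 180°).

Substitute s = j10:
Numerator: 500(j10)^2 + 237000(j10) + 472000 = 422000 + j2370000
Denominator: (j10)^2 + 150(j10) + 5000 = 4900 + j1500
|N| = √(422000² + 2370000²) ≈ 2.4073e+06, ∠N ≈ 79.90°
|D| = √(4900² + 1500²) ≈ 5124.5, ∠D ≈ 17.02°
|H| = 2.4073e+06 / 5124.5 ≈ 469.76
Gain = 20 log₁₀(469.76) ≈ 53.44 dB
∠H = 79.90° − 17.02° = 62.88°

53.4 dB, 62.9°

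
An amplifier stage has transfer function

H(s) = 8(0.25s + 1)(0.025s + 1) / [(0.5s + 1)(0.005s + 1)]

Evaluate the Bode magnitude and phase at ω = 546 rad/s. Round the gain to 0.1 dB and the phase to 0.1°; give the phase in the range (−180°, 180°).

At ω = 546 rad/s:
zero (1 + j546·0.25) = 1 + j136.5 → |·| ≈ 136.5, ∠ ≈ 89.58°
zero (1 + j546·0.025) = 1 + j13.65 → |·| ≈ 13.687, ∠ ≈ 85.81°
pole (1 + j546·0.5) = 1 + j273 → |·| ≈ 273, ∠ ≈ 89.79°
pole (1 + j546·0.005) = 1 + j2.73 → |·| ≈ 2.9074, ∠ ≈ 69.88°
|H| = 8 · 136.5 · 13.687 / (273 · 2.9074) ≈ 18.831
Gain = 20 log₁₀(18.831) ≈ 25.50 dB
∠H = (89.58° + 85.81°) − (89.79° + 69.88°) = 15.72°

25.5 dB, 15.7°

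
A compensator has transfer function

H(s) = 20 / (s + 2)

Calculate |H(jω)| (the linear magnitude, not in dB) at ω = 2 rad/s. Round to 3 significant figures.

Substitute s = j2:
Numerator: 20 = 20 + j0
Denominator: (j2) + 2 = 2 + j2
|N| = √(20² + 0²) ≈ 20, ∠N ≈ 0.00°
|D| = √(2² + 2²) ≈ 2.8284, ∠D ≈ 45.00°
|H| = 20 / 2.8284 ≈ 7.0711

7.07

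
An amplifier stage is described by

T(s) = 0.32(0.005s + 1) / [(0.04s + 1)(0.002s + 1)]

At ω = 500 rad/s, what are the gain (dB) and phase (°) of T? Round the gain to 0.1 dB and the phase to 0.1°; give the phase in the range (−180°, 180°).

-30.3 dB, -63.9°

At ω = 500 rad/s:
zero (1 + j500·0.005) = 1 + j2.5 → |·| ≈ 2.6926, ∠ ≈ 68.20°
pole (1 + j500·0.04) = 1 + j20 → |·| ≈ 20.025, ∠ ≈ 87.14°
pole (1 + j500·0.002) = 1 + j1 → |·| ≈ 1.4142, ∠ ≈ 45.00°
|T| = 0.32 · 2.6926 / (20.025 · 1.4142) ≈ 0.030426
Gain = 20 log₁₀(0.030426) ≈ -30.34 dB
∠T = (68.20°) − (87.14° + 45.00°) = -63.94°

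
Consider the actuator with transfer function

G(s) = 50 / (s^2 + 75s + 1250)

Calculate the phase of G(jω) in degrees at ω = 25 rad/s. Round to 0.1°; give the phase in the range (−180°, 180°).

Substitute s = j25:
Numerator: 50 = 50 + j0
Denominator: (j25)^2 + 75(j25) + 1250 = 625 + j1875
|N| = √(50² + 0²) ≈ 50, ∠N ≈ 0.00°
|D| = √(625² + 1875²) ≈ 1976.4, ∠D ≈ 71.57°
∠G = 0.00° − 71.57° = -71.57°

-71.6°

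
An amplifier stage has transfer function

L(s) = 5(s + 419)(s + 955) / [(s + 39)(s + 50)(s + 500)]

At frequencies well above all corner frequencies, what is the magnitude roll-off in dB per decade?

Each pole contributes −20 dB/decade at high frequency; each zero contributes +20 dB/decade.
Net: 2 zero(s) − 3 pole(s) → -20 dB/decade.

-20 dB/decade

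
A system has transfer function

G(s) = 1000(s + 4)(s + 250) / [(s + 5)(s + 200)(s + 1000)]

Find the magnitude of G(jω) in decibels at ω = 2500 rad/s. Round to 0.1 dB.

-8.6 dB

At s = jω = j2500:
zero (s+4): 4 + j2500 → |·| = √(4²+2500²) = √6250016 ≈ 2500, ∠ = arctan(2500/4) ≈ 89.91°
zero (s+250): 250 + j2500 → |·| = √(250²+2500²) = √6312500 ≈ 2512.5, ∠ = arctan(2500/250) ≈ 84.29°
pole (s+5): 5 + j2500 → |·| = √(5²+2500²) = √6250025 ≈ 2500, ∠ = arctan(2500/5) ≈ 89.89°
pole (s+200): 200 + j2500 → |·| = √(200²+2500²) = √6290000 ≈ 2508, ∠ = arctan(2500/200) ≈ 85.43°
pole (s+1000): 1000 + j2500 → |·| = √(1000²+2500²) = √7250000 ≈ 2692.6, ∠ = arctan(2500/1000) ≈ 68.20°
|G| = 1000 · 6.2812e+06 / 1.6883e+10 ≈ 0.37204
Gain = 20 log₁₀(0.37204) ≈ -8.59 dB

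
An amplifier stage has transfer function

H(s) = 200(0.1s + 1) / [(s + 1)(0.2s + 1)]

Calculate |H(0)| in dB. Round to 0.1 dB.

H(0) = 200 · 1 / 1 = 200
20 log₁₀(200) ≈ 46.02 dB

46.0 dB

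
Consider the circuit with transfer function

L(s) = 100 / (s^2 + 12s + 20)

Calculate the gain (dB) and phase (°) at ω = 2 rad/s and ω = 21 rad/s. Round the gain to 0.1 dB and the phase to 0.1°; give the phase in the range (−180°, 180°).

ω = 2: 10.8 dB, -56.3°; ω = 21: -13.8 dB, -149.1°

Substitute s = j2:
Numerator: 100 = 100 + j0
Denominator: (j2)^2 + 12(j2) + 20 = 16 + j24
|N| = √(100² + 0²) ≈ 100, ∠N ≈ 0.00°
|D| = √(16² + 24²) ≈ 28.844, ∠D ≈ 56.31°
|L| = 100 / 28.844 ≈ 3.4669
Gain = 20 log₁₀(3.4669) ≈ 10.80 dB
∠L = 0.00° − 56.31° = -56.31°

Substitute s = j21:
Numerator: 100 = 100 + j0
Denominator: (j21)^2 + 12(j21) + 20 = -421 + j252
|N| = √(100² + 0²) ≈ 100, ∠N ≈ 0.00°
|D| = √(421² + 252²) ≈ 490.66, ∠D ≈ 149.10°
|L| = 100 / 490.66 ≈ 0.20381
Gain = 20 log₁₀(0.20381) ≈ -13.82 dB
∠L = 0.00° − 149.10° = -149.10°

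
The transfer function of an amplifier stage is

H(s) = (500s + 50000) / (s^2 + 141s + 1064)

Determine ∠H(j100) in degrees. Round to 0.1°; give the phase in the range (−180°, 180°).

Substitute s = j100:
Numerator: 500(j100) + 50000 = 50000 + j50000
Denominator: (j100)^2 + 141(j100) + 1064 = -8936 + j14100
|N| = √(50000² + 50000²) ≈ 70711, ∠N ≈ 45.00°
|D| = √(8936² + 14100²) ≈ 16693, ∠D ≈ 122.36°
∠H = 45.00° − 122.36° = -77.36°

-77.4°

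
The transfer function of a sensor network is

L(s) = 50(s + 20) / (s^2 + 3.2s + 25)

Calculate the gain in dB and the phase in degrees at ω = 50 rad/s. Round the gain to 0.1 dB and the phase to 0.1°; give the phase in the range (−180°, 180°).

0.7 dB, -108.1°

At s = jω = j50:
zero (s+20): 20 + j50 → |·| = √(20²+50²) = √2900 ≈ 53.852, ∠ = arctan(50/20) ≈ 68.20°
quadratic: (j50)² + 3.2·j50 + 25 = -2475 + j160 → |·| ≈ 2480.2, ∠ ≈ 176.30°
|L| = 50 · 53.852 / 2480.2 ≈ 1.0856
Gain = 20 log₁₀(1.0856) ≈ 0.71 dB
∠L = 68.20° − 176.30° = -108.10°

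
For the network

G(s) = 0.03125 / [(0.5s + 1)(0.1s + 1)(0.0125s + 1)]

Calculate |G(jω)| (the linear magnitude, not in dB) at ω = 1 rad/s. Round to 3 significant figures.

0.0278

At ω = 1 rad/s:
pole (1 + j1·0.5) = 1 + j0.5 → |·| ≈ 1.118, ∠ ≈ 26.57°
pole (1 + j1·0.1) = 1 + j0.1 → |·| ≈ 1.005, ∠ ≈ 5.71°
pole (1 + j1·0.0125) = 1 + j0.0125 → |·| ≈ 1.0001, ∠ ≈ 0.72°
|G| = 0.03125 · 1 / (1.118 · 1.005 · 1.0001) ≈ 0.02781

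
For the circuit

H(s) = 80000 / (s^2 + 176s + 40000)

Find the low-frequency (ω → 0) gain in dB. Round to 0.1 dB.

6.0 dB

H(0) = 80000 / 40000 = 2
20 log₁₀(2) ≈ 6.02 dB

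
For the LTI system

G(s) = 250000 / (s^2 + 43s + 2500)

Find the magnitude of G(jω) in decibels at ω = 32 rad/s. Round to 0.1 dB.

41.9 dB

At s = jω = j32:
quadratic: (j32)² + 43·j32 + 2500 = 1476 + j1376 → |·| ≈ 2017.9, ∠ ≈ 42.99°
|G| = 250000 / 2017.9 ≈ 123.89
Gain = 20 log₁₀(123.89) ≈ 41.86 dB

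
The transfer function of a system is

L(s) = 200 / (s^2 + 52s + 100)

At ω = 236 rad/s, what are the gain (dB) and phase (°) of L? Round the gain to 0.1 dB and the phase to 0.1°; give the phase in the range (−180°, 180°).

Substitute s = j236:
Numerator: 200 = 200 + j0
Denominator: (j236)^2 + 52(j236) + 100 = -55596 + j12272
|N| = √(200² + 0²) ≈ 200, ∠N ≈ 0.00°
|D| = √(55596² + 12272²) ≈ 56934, ∠D ≈ 167.55°
|L| = 200 / 56934 ≈ 0.0035128
Gain = 20 log₁₀(0.0035128) ≈ -49.09 dB
∠L = 0.00° − 167.55° = -167.55°

-49.1 dB, -167.6°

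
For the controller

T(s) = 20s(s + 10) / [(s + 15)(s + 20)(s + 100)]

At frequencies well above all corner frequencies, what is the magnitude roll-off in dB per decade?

-20 dB/decade

Each pole contributes −20 dB/decade at high frequency; each zero contributes +20 dB/decade.
Net: 2 zero(s) − 3 pole(s) → -20 dB/decade.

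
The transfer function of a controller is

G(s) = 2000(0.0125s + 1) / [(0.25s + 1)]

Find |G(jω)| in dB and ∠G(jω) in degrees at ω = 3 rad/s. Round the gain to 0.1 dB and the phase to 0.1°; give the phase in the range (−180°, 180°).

64.1 dB, -34.7°

At ω = 3 rad/s:
zero (1 + j3·0.0125) = 1 + j0.0375 → |·| ≈ 1.0007, ∠ ≈ 2.15°
pole (1 + j3·0.25) = 1 + j0.75 → |·| ≈ 1.25, ∠ ≈ 36.87°
|G| = 2000 · 1.0007 / (1.25) ≈ 1601.1
Gain = 20 log₁₀(1601.1) ≈ 64.09 dB
∠G = (2.15°) − (36.87°) = -34.72°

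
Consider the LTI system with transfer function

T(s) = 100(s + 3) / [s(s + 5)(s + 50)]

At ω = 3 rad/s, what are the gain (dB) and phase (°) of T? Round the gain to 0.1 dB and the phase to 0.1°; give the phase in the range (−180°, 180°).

At s = jω = j3:
zero (s+3): 3 + j3 → |·| = √(3²+3²) = √18 ≈ 4.2426, ∠ = arctan(3/3) ≈ 45.00°
pole (s+5): 5 + j3 → |·| = √(5²+3²) = √34 ≈ 5.831, ∠ = arctan(3/5) ≈ 30.96°
pole (s+50): 50 + j3 → |·| = √(50²+3²) = √2509 ≈ 50.09, ∠ = arctan(3/50) ≈ 3.43°
pole at origin: |s| = 3, ∠ = 90.00° (in denominator)
|T| = 100 · 4.2426 / 876.22 ≈ 0.48419
Gain = 20 log₁₀(0.48419) ≈ -6.30 dB
∠T = 45.00° − 124.39° = -79.39°

-6.3 dB, -79.4°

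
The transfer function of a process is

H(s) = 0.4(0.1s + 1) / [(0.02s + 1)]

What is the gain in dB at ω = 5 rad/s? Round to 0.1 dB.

At ω = 5 rad/s:
zero (1 + j5·0.1) = 1 + j0.5 → |·| ≈ 1.118, ∠ ≈ 26.57°
pole (1 + j5·0.02) = 1 + j0.1 → |·| ≈ 1.005, ∠ ≈ 5.71°
|H| = 0.4 · 1.118 / (1.005) ≈ 0.44498
Gain = 20 log₁₀(0.44498) ≈ -7.03 dB

-7.0 dB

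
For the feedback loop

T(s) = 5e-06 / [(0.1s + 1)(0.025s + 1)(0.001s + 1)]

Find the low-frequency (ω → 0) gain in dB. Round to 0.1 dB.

T(0) = 5e-06 · 1 / 1 = 5e-06
20 log₁₀(5e-06) ≈ -106.02 dB

-106.0 dB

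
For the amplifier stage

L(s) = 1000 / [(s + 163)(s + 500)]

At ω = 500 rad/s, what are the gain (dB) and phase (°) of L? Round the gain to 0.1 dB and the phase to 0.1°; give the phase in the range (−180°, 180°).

-51.4 dB, -116.9°

At s = jω = j500:
pole (s+163): 163 + j500 → |·| = √(163²+500²) = √276569 ≈ 525.9, ∠ = arctan(500/163) ≈ 71.94°
pole (s+500): 500 + j500 → |·| = √(500²+500²) = √500000 ≈ 707.11, ∠ = arctan(500/500) ≈ 45.00°
|L| = 1000 / 3.7187e+05 ≈ 0.0026891
Gain = 20 log₁₀(0.0026891) ≈ -51.41 dB
∠L = 0.00° − 116.94° = -116.94°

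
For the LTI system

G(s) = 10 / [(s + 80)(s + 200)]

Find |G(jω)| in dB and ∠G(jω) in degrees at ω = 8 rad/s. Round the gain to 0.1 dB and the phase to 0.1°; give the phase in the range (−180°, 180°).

At s = jω = j8:
pole (s+80): 80 + j8 → |·| = √(80²+8²) = √6464 ≈ 80.399, ∠ = arctan(8/80) ≈ 5.71°
pole (s+200): 200 + j8 → |·| = √(200²+8²) = √40064 ≈ 200.16, ∠ = arctan(8/200) ≈ 2.29°
|G| = 10 / 16093 ≈ 0.00062139
Gain = 20 log₁₀(0.00062139) ≈ -64.13 dB
∠G = 0.00° − 8.00° = -8.00°

-64.1 dB, -8.0°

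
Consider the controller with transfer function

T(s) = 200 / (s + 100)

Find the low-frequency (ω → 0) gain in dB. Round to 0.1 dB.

T(0) = 200 / (100) = 2
20 log₁₀(2) ≈ 6.02 dB

6.0 dB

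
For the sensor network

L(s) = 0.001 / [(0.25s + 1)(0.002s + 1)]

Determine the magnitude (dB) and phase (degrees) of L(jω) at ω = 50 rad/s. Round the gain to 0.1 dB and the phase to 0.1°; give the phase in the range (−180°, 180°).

At ω = 50 rad/s:
pole (1 + j50·0.25) = 1 + j12.5 → |·| ≈ 12.54, ∠ ≈ 85.43°
pole (1 + j50·0.002) = 1 + j0.1 → |·| ≈ 1.005, ∠ ≈ 5.71°
|L| = 0.001 · 1 / (12.54 · 1.005) ≈ 7.9348e-05
Gain = 20 log₁₀(7.9348e-05) ≈ -82.01 dB
∠L = (0°) − (85.43° + 5.71°) = -91.14°

-82.0 dB, -91.1°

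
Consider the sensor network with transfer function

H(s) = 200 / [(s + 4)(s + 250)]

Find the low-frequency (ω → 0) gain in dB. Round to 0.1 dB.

H(0) = 200 / (4·250) = 0.2
20 log₁₀(0.2) ≈ -13.98 dB

-14.0 dB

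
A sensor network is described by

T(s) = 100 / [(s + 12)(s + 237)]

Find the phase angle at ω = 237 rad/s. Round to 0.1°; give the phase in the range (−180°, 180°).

At s = jω = j237:
pole (s+12): 12 + j237 → |·| = √(12²+237²) = √56313 ≈ 237.3, ∠ = arctan(237/12) ≈ 87.10°
pole (s+237): 237 + j237 → |·| = √(237²+237²) = √112338 ≈ 335.17, ∠ = arctan(237/237) ≈ 45.00°
∠T = 0.00° − 132.10° = -132.10°

-132.1°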